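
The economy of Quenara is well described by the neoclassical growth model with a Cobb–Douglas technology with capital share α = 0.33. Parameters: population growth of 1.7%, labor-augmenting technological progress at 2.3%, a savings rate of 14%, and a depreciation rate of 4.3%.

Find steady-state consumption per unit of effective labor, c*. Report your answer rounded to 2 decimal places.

c* ≈ 1.11

At the steady state, Δk = 0, so s·k^α = (n + g + δ)·k.
Rearranging, k^(1−α) = s / (n + g + δ).
k^0.67 = 0.14 / (0.017 + 0.023 + 0.043) = 0.14 / 0.083 = 1.6867
k* = 1.6867^(1/0.67) ≈ 2.1820
y* = (k*)^α = 2.1820^0.33 ≈ 1.2937
c* = (1 − s)·y* = (1 − 0.14) × 1.2937 ≈ 1.1126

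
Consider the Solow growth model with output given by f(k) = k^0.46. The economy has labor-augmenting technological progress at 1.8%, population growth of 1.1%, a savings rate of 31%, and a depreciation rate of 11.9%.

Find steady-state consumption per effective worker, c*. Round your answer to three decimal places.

c* = 1.295

At the steady state, Δk = 0, so s·k^α = (n + g + δ)·k.
Rearranging, k^(1−α) = s / (n + g + δ).
k^0.54 = 0.31 / (0.011 + 0.018 + 0.119) = 0.31 / 0.148 = 2.0946
k* = 2.0946^(1/0.54) ≈ 3.9322
y* = (k*)^α = 3.9322^0.46 ≈ 1.8773
c* = (1 − s)·y* = (1 − 0.31) × 1.8773 ≈ 1.2953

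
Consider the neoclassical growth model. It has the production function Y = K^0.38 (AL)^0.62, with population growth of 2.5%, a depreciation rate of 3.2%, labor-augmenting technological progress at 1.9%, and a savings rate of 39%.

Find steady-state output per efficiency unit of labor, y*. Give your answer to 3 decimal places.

At the steady state, Δk = 0, so s·k^α = (n + g + δ)·k.
Dividing both sides by k: k^(1−α) = s / (n + g + δ).
k^0.62 = 0.39 / (0.025 + 0.019 + 0.032) = 0.39 / 0.076 = 5.1316
k* = 5.1316^(1/0.62) ≈ 13.9820
y* = (k*)^α = 13.9820^0.38 ≈ 2.7247

y* ≈ 2.725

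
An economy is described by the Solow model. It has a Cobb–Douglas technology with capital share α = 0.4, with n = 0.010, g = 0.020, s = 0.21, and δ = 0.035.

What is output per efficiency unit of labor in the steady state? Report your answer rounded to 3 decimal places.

In steady state, investment equals break-even investment: s·k^α = (n + g + δ)·k.
Dividing both sides by k: k^(1−α) = s / (n + g + δ).
k^0.6 = 0.21 / (0.010 + 0.020 + 0.035) = 0.21 / 0.065 = 3.2308
k* = 3.2308^(1/0.6) ≈ 7.0607
y* = (k*)^α = 7.0607^0.4 ≈ 2.1854

y* = 2.185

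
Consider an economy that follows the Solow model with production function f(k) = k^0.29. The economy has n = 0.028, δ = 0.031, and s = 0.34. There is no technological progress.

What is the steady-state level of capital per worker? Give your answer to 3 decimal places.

Steady state requires s·f(k) = (n + δ)·k, i.e. s·k^α = (n + δ)·k.
Dividing both sides by k: k^(1−α) = s / (n + δ).
k^0.71 = 0.34 / (0.028 + 0.031) = 0.34 / 0.059 = 5.7627
k* = 5.7627^(1/0.71) ≈ 11.7843

k* ≈ 11.784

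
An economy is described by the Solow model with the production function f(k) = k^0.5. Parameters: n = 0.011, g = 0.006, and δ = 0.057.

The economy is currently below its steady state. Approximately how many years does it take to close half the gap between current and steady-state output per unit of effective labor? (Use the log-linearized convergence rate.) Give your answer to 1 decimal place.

Near the steady state the convergence rate is λ = (1 − α)(n + g + δ).
λ = (1 − 0.5) × 0.074 = 0.5 × 0.074 = 0.0370
Half-life = ln 2 / λ = 0.6931 / 0.0370 ≈ 18.73 years

t_½ ≈ 18.7 years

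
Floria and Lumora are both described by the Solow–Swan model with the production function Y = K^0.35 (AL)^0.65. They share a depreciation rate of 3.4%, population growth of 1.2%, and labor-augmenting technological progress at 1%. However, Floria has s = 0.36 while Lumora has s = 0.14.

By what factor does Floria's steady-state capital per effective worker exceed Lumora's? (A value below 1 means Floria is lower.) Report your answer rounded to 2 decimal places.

ratio ≈ 4.28

Steady-state k* = [s/(n + g + δ)]^(1/(1−α)), so the ratio is [ (s_F/(n + g + δ)_F) / (s_L/(n + g + δ)_L) ]^1.5385.
s_F/(n + g + δ)_F = 0.36/0.056 = 6.4286; s_L/(n + g + δ)_L = 0.14/0.056 = 2.5000.
Ratio = (6.4286/2.5000)^1.5385 = 2.5714^1.5385 ≈ 4.2761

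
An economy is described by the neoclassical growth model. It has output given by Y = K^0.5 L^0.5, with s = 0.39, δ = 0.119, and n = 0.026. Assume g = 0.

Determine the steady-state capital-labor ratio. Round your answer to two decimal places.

k* = 7.23

Steady state requires s·f(k) = (n + δ)·k, i.e. s·k^α = (n + δ)·k.
Dividing both sides by k: k^(1−α) = s / (n + δ).
k^0.5 = 0.39 / (0.026 + 0.119) = 0.39 / 0.145 = 2.6897
k* = 2.6897^(1/0.5) ≈ 7.2345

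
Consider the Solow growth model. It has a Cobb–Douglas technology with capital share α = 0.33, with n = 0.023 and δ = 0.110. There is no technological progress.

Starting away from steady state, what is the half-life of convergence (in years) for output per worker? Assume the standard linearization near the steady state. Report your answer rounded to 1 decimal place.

Near the steady state the convergence rate is λ = (1 − α)(n + δ).
λ = (1 − 0.33) × 0.133 = 0.67 × 0.133 = 0.08911
Half-life = ln 2 / λ = 0.6931 / 0.08911 ≈ 7.78 years

about 7.8 years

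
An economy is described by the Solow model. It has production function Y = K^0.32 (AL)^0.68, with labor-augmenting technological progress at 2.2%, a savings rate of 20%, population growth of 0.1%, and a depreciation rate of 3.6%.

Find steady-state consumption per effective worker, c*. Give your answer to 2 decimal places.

In steady state, investment equals break-even investment: s·k^α = (n + g + δ)·k.
Dividing both sides by k: k^(1−α) = s / (n + g + δ).
k^0.68 = 0.20 / (0.001 + 0.022 + 0.036) = 0.20 / 0.059 = 3.3898
k* = 3.3898^(1/0.68) ≈ 6.0210
y* = (k*)^α = 6.0210^0.32 ≈ 1.7762
c* = (1 − s)·y* = (1 − 0.20) × 1.7762 ≈ 1.4210

c* ≈ 1.42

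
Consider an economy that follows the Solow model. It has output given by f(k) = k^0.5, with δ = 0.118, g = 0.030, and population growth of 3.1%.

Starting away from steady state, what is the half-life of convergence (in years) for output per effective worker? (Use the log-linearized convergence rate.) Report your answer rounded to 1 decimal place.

Near the steady state the convergence rate is λ = (1 − α)(n + g + δ).
λ = (1 − 0.5) × 0.179 = 0.5 × 0.179 = 0.0895
Half-life = ln 2 / λ = 0.6931 / 0.0895 ≈ 7.74 years

t_½ ≈ 7.7 years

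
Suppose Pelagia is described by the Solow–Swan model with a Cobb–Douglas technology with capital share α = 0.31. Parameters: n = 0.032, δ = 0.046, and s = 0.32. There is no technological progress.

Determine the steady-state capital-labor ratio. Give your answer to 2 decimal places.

In steady state, investment equals break-even investment: s·k^α = (n + δ)·k.
Dividing both sides by k: k^(1−α) = s / (n + δ).
k^0.69 = 0.32 / (0.032 + 0.046) = 0.32 / 0.078 = 4.1026
k* = 4.1026^(1/0.69) ≈ 7.7356

k* ≈ 7.74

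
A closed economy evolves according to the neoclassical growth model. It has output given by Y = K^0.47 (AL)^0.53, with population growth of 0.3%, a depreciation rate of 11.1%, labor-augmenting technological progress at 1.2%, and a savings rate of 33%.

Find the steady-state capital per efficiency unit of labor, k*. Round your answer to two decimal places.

k* ≈ 6.15

In steady state, investment equals break-even investment: s·k^α = (n + g + δ)·k.
Dividing both sides by k: k^(1−α) = s / (n + g + δ).
k^0.53 = 0.33 / (0.003 + 0.012 + 0.111) = 0.33 / 0.126 = 2.6190
k* = 2.6190^(1/0.53) ≈ 6.1508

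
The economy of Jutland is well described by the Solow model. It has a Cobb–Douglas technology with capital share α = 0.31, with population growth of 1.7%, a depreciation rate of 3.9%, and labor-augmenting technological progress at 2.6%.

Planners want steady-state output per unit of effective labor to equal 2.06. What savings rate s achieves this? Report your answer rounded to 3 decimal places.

s ≈ 0.410

Steady state requires s·f(k) = (n + g + δ)·k, i.e. s·k^α = (n + g + δ)·k.
Since y* = [s/(n + g + δ)]^(α/(1−α)), we have s/(n + g + δ) = (y*)^((1−α)/α) = 2.06^2.2258 = 4.9958.
Therefore s = 4.9958 × (n + g + δ) = 4.9958 × 0.082 = 0.4097.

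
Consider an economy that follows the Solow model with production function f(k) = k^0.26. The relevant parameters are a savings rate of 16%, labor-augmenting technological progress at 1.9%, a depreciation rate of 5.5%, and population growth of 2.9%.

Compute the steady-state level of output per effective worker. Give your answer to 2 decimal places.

At the steady state, Δk = 0, so s·k^α = (n + g + δ)·k.
Rearranging, k^(1−α) = s / (n + g + δ).
k^0.74 = 0.16 / (0.029 + 0.019 + 0.055) = 0.16 / 0.103 = 1.5534
k* = 1.5534^(1/0.74) ≈ 1.8134
y* = (k*)^α = 1.8134^0.26 ≈ 1.1674

y* ≈ 1.17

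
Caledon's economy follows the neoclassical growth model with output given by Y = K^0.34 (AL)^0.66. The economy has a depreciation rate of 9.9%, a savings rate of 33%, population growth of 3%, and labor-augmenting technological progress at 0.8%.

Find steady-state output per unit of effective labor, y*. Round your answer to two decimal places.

At the steady state, Δk = 0, so s·k^α = (n + g + δ)·k.
Rearranging, k^(1−α) = s / (n + g + δ).
k^0.66 = 0.33 / (0.030 + 0.008 + 0.099) = 0.33 / 0.137 = 2.4088
k* = 2.4088^(1/0.66) ≈ 3.7887
y* = (k*)^α = 3.7887^0.34 ≈ 1.5728

y* ≈ 1.57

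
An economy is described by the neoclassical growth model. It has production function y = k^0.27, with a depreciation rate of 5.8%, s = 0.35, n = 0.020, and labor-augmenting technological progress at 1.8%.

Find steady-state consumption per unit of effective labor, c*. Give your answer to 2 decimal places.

In steady state, investment equals break-even investment: s·k^α = (n + g + δ)·k.
Rearranging, k^(1−α) = s / (n + g + δ).
k^0.73 = 0.35 / (0.020 + 0.018 + 0.058) = 0.35 / 0.096 = 3.6458
k* = 3.6458^(1/0.73) ≈ 5.8827
y* = (k*)^α = 5.8827^0.27 ≈ 1.6136
c* = (1 − s)·y* = (1 − 0.35) × 1.6136 ≈ 1.0488

c* = 1.05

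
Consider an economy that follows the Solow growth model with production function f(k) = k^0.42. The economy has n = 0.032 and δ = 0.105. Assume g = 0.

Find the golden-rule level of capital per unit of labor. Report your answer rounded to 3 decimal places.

The golden rule sets f'(k) = n + δ, i.e. α·k^(α−1) = n + δ.
So k^(1−α) = α / (n + δ) = 0.42 / 0.137 = 3.0657.
k_gold = 3.0657^(1/0.58) ≈ 6.8999

k_gold ≈ 6.900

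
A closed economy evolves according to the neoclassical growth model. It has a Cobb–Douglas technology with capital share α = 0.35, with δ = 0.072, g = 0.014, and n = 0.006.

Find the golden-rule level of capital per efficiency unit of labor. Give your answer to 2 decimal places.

The golden rule sets f'(k) = n + g + δ, i.e. α·k^(α−1) = n + g + δ.
So k^(1−α) = α / (n + g + δ) = 0.35 / 0.092 = 3.8043.
k_gold = 3.8043^(1/0.65) ≈ 7.8114

k_gold ≈ 7.81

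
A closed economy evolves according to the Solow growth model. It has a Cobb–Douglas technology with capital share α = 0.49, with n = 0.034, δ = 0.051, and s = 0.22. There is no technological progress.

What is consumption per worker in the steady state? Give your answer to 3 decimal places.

In steady state, investment equals break-even investment: s·k^α = (n + δ)·k.
Rearranging, k^(1−α) = s / (n + δ).
k^0.51 = 0.22 / (0.034 + 0.051) = 0.22 / 0.085 = 2.5882
k* = 2.5882^(1/0.51) ≈ 6.4536
y* = (k*)^α = 6.4536^0.49 ≈ 2.4935
c* = (1 − s)·y* = (1 − 0.22) × 2.4935 ≈ 1.9449

c* ≈ 1.945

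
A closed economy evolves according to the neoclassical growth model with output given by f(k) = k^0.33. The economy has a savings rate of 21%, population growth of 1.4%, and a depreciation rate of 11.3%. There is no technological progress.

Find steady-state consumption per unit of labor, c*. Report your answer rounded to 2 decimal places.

c* = 1.01

In steady state, investment equals break-even investment: s·k^α = (n + δ)·k.
Rearranging, k^(1−α) = s / (n + δ).
k^0.67 = 0.21 / (0.014 + 0.113) = 0.21 / 0.127 = 1.6535
k* = 1.6535^(1/0.67) ≈ 2.1182
y* = (k*)^α = 2.1182^0.33 ≈ 1.2811
c* = (1 − s)·y* = (1 − 0.21) × 1.2811 ≈ 1.0121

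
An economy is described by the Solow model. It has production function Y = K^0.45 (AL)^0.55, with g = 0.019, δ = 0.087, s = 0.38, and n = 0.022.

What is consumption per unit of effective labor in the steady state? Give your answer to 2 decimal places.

At the steady state, Δk = 0, so s·k^α = (n + g + δ)·k.
Rearranging, k^(1−α) = s / (n + g + δ).
k^0.55 = 0.38 / (0.022 + 0.019 + 0.087) = 0.38 / 0.128 = 2.9688
k* = 2.9688^(1/0.55) ≈ 7.2317
y* = (k*)^α = 7.2317^0.45 ≈ 2.4359
c* = (1 − s)·y* = (1 − 0.38) × 2.4359 ≈ 1.5103

c* = 1.51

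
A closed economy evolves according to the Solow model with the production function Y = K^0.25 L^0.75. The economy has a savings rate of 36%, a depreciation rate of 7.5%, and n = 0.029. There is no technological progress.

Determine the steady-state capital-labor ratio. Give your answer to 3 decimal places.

At the steady state, Δk = 0, so s·k^α = (n + δ)·k.
Rearranging, k^(1−α) = s / (n + δ).
k^0.75 = 0.36 / (0.029 + 0.075) = 0.36 / 0.104 = 3.4615
k* = 3.4615^(1/0.75) ≈ 5.2362

k* ≈ 5.236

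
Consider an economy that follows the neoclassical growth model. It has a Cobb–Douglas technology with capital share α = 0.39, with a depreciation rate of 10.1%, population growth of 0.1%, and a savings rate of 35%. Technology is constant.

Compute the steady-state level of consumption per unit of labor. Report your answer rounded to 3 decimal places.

c* ≈ 1.430

At the steady state, Δk = 0, so s·k^α = (n + δ)·k.
Dividing both sides by k: k^(1−α) = s / (n + δ).
k^0.61 = 0.35 / (0.001 + 0.101) = 0.35 / 0.102 = 3.4314
k* = 3.4314^(1/0.61) ≈ 7.5478
y* = (k*)^α = 7.5478^0.39 ≈ 2.1996
c* = (1 − s)·y* = (1 − 0.35) × 2.1996 ≈ 1.4297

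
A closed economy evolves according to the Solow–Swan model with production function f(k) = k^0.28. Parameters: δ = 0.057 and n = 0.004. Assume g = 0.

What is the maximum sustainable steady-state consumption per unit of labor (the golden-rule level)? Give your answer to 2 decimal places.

At the golden rule, f'(k) = n + δ, so α·k^(α−1) = n + δ and k_gold = (α/(n + δ))^(1/(1−α)).
k_gold = (0.28/0.061)^(1/0.72) = 4.5902^1.3889 ≈ 8.3027
c_gold = f(k_gold) − (n + δ)·k_gold = 1.8088 − 0.061×8.3027 ≈ 1.3023

c_gold ≈ 1.30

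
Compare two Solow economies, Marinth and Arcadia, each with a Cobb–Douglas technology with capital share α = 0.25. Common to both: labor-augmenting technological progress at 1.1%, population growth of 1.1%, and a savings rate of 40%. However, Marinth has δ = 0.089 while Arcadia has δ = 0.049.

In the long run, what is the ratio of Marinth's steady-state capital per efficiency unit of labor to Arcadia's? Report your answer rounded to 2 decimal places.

ratio ≈ 0.55

Steady-state k* = [s/(n + g + δ)]^(1/(1−α)), so the ratio is [ (s_M/(n + g + δ)_M) / (s_A/(n + g + δ)_A) ]^1.3333.
s_M/(n + g + δ)_M = 0.40/0.111 = 3.6036; s_A/(n + g + δ)_A = 0.40/0.071 = 5.6338.
Ratio = (3.6036/5.6338)^1.3333 = 0.6396^1.3333 ≈ 0.5511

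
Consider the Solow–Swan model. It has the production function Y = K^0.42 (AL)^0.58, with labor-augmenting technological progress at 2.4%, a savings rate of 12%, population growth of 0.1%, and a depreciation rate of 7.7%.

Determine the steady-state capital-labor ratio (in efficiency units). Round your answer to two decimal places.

In steady state, investment equals break-even investment: s·k^α = (n + g + δ)·k.
Rearranging, k^(1−α) = s / (n + g + δ).
k^0.58 = 0.12 / (0.001 + 0.024 + 0.077) = 0.12 / 0.102 = 1.1765
k* = 1.1765^(1/0.58) ≈ 1.3235

k* ≈ 1.32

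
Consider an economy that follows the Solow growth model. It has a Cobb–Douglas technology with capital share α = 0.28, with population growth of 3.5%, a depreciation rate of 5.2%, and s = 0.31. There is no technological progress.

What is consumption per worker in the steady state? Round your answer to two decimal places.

Steady state requires s·f(k) = (n + δ)·k, i.e. s·k^α = (n + δ)·k.
Rearranging, k^(1−α) = s / (n + δ).
k^0.72 = 0.31 / (0.035 + 0.052) = 0.31 / 0.087 = 3.5632
k* = 3.5632^(1/0.72) ≈ 5.8404
y* = (k*)^α = 5.8404^0.28 ≈ 1.6391
c* = (1 − s)·y* = (1 − 0.31) × 1.6391 ≈ 1.1310

c* = 1.13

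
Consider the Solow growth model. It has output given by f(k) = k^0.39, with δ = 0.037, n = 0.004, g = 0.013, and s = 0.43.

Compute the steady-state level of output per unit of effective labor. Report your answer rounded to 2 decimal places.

y* = 3.77

At the steady state, Δk = 0, so s·k^α = (n + g + δ)·k.
Dividing both sides by k: k^(1−α) = s / (n + g + δ).
k^0.61 = 0.43 / (0.004 + 0.013 + 0.037) = 0.43 / 0.054 = 7.9630
k* = 7.9630^(1/0.61) ≈ 30.0037
y* = (k*)^α = 30.0037^0.39 ≈ 3.7679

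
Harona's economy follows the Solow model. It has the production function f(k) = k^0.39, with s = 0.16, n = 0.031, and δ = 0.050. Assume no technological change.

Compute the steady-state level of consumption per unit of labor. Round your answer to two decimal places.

At the steady state, Δk = 0, so s·k^α = (n + δ)·k.
Rearranging, k^(1−α) = s / (n + δ).
k^0.61 = 0.16 / (0.031 + 0.050) = 0.16 / 0.081 = 1.9753
k* = 1.9753^(1/0.61) ≈ 3.0524
y* = (k*)^α = 3.0524^0.39 ≈ 1.5453
c* = (1 − s)·y* = (1 − 0.16) × 1.5453 ≈ 1.2981

c* = 1.30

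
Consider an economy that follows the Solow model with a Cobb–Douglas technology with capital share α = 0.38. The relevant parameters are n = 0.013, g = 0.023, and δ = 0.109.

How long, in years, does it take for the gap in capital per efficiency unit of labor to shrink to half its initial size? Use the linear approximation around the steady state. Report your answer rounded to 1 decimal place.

Near the steady state the convergence rate is λ = (1 − α)(n + g + δ).
λ = (1 − 0.38) × 0.145 = 0.62 × 0.145 = 0.0899
Half-life = ln 2 / λ = 0.6931 / 0.0899 ≈ 7.71 years

about 7.7 years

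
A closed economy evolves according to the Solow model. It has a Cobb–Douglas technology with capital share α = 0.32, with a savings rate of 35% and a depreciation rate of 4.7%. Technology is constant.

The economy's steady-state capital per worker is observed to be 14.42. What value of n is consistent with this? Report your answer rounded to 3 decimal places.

In steady state, investment equals break-even investment: s·k^α = (n + δ)·k.
So s / (n + δ) = (k*)^(1−α) = 14.42^0.68 = 6.1390.
Therefore n + δ = s / 6.1390 = 0.35 / 6.1390 = 0.0570, so n = 0.0570 − 0.047 = 0.0100.

n ≈ 0.010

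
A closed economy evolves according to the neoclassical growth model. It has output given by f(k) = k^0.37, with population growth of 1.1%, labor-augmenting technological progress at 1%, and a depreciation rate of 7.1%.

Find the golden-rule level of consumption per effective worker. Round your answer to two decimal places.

c_gold ≈ 1.43

At the golden rule, f'(k) = n + g + δ, so α·k^(α−1) = n + g + δ and k_gold = (α/(n + g + δ))^(1/(1−α)).
k_gold = (0.37/0.092)^(1/0.63) = 4.0217^1.5873 ≈ 9.1071
c_gold = f(k_gold) − (n + g + δ)·k_gold = 2.2645 − 0.092×9.1071 ≈ 1.4266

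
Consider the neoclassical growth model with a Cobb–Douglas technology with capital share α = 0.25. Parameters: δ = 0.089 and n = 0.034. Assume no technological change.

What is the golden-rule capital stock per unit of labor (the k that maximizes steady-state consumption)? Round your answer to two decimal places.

The golden rule sets f'(k) = n + δ, i.e. α·k^(α−1) = n + δ.
So k^(1−α) = α / (n + δ) = 0.25 / 0.123 = 2.0325.
k_gold = 2.0325^(1/0.75) ≈ 2.5746

k_gold ≈ 2.57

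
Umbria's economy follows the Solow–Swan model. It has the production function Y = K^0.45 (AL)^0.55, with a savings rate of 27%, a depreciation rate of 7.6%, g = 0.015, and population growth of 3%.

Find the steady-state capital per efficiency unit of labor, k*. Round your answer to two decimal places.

k* = 4.30

In steady state, investment equals break-even investment: s·k^α = (n + g + δ)·k.
Dividing both sides by k: k^(1−α) = s / (n + g + δ).
k^0.55 = 0.27 / (0.030 + 0.015 + 0.076) = 0.27 / 0.121 = 2.2314
k* = 2.2314^(1/0.55) ≈ 4.3031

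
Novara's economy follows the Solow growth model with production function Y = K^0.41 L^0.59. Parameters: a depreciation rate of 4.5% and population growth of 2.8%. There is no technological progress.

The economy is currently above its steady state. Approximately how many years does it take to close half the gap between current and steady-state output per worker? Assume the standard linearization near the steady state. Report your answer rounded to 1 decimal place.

t_½ ≈ 16.1 years

Near the steady state the convergence rate is λ = (1 − α)(n + δ).
λ = (1 − 0.41) × 0.073 = 0.59 × 0.073 = 0.04307
Half-life = ln 2 / λ = 0.6931 / 0.04307 ≈ 16.09 years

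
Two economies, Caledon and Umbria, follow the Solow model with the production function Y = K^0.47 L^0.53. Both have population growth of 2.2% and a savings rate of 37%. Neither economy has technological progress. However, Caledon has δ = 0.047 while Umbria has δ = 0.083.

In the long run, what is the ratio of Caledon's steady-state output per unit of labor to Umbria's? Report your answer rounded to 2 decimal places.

y*_C / y*_U ≈ 1.45

Steady-state y* = [s/(n + δ)]^(α/(1−α)), so the ratio is [ (s_C/(n + δ)_C) / (s_U/(n + δ)_U) ]^0.8868.
s_C/(n + δ)_C = 0.37/0.069 = 5.3623; s_U/(n + δ)_U = 0.37/0.105 = 3.5238.
Ratio = (5.3623/3.5238)^0.8868 = 1.5217^0.8868 ≈ 1.4511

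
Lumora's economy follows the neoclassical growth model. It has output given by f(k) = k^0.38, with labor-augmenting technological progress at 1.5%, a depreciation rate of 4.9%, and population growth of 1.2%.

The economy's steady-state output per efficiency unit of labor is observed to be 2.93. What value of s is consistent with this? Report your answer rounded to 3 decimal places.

s ≈ 0.439

At the steady state, Δk = 0, so s·k^α = (n + g + δ)·k.
Since y* = [s/(n + g + δ)]^(α/(1−α)), we have s/(n + g + δ) = (y*)^((1−α)/α) = 2.93^1.6316 = 5.7775.
Therefore s = 5.7775 × (n + g + δ) = 5.7775 × 0.076 = 0.4391.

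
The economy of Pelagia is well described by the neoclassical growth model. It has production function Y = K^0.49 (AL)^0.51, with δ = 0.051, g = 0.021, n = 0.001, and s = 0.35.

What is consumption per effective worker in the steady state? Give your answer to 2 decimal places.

c* = 2.93

At the steady state, Δk = 0, so s·k^α = (n + g + δ)·k.
Rearranging, k^(1−α) = s / (n + g + δ).
k^0.51 = 0.35 / (0.001 + 0.021 + 0.051) = 0.35 / 0.073 = 4.7945
k* = 4.7945^(1/0.51) ≈ 21.6168
y* = (k*)^α = 21.6168^0.49 ≈ 4.5087
c* = (1 − s)·y* = (1 − 0.35) × 4.5087 ≈ 2.9307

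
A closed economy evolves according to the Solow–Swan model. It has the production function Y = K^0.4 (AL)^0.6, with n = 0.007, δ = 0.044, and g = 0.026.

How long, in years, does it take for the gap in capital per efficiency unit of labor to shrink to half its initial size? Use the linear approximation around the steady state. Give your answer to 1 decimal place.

half-life ≈ 15.0 years

Near the steady state the convergence rate is λ = (1 − α)(n + g + δ).
λ = (1 − 0.4) × 0.077 = 0.6 × 0.077 = 0.0462
Half-life = ln 2 / λ = 0.6931 / 0.0462 ≈ 15.00 years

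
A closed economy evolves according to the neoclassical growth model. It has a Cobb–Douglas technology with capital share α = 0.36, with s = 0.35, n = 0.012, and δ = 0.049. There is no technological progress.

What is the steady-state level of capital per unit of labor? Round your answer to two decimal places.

k* = 15.33

Steady state requires s·f(k) = (n + δ)·k, i.e. s·k^α = (n + δ)·k.
Dividing both sides by k: k^(1−α) = s / (n + δ).
k^0.64 = 0.35 / (0.012 + 0.049) = 0.35 / 0.061 = 5.7377
k* = 5.7377^(1/0.64) ≈ 15.3295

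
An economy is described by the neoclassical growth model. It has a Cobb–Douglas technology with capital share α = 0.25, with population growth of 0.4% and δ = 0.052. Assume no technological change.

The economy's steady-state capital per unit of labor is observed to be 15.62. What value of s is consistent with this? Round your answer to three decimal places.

In steady state, investment equals break-even investment: s·k^α = (n + δ)·k.
So s / (n + δ) = (k*)^(1−α) = 15.62^0.75 = 7.8571.
Therefore s = 7.8571 × (n + δ) = 7.8571 × 0.056 = 0.4400.

s ≈ 0.440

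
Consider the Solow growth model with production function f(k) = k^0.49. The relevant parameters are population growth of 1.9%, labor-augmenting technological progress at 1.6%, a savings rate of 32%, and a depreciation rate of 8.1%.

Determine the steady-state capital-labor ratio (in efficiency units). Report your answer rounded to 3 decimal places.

k* = 7.313

At the steady state, Δk = 0, so s·k^α = (n + g + δ)·k.
Dividing both sides by k: k^(1−α) = s / (n + g + δ).
k^0.51 = 0.32 / (0.019 + 0.016 + 0.081) = 0.32 / 0.116 = 2.7586
k* = 2.7586^(1/0.51) ≈ 7.3130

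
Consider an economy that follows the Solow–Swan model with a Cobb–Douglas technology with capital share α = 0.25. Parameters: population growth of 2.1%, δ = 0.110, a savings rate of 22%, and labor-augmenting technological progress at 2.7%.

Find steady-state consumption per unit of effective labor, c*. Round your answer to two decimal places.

In steady state, investment equals break-even investment: s·k^α = (n + g + δ)·k.
Rearranging, k^(1−α) = s / (n + g + δ).
k^0.75 = 0.22 / (0.021 + 0.027 + 0.110) = 0.22 / 0.158 = 1.3924
k* = 1.3924^(1/0.75) ≈ 1.5548
y* = (k*)^α = 1.5548^0.25 ≈ 1.1167
c* = (1 − s)·y* = (1 − 0.22) × 1.1167 ≈ 0.8710

c* ≈ 0.87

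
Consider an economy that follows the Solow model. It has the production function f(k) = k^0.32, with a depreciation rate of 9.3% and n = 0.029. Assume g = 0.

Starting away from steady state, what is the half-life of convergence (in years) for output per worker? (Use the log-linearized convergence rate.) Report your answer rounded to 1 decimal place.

Near the steady state the convergence rate is λ = (1 − α)(n + δ).
λ = (1 − 0.32) × 0.122 = 0.68 × 0.122 = 0.08296
Half-life = ln 2 / λ = 0.6931 / 0.08296 ≈ 8.35 years

about 8.4 years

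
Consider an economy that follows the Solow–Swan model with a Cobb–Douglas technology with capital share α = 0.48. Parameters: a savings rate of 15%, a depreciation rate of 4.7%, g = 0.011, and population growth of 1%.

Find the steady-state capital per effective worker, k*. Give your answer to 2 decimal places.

k* = 4.58

In steady state, investment equals break-even investment: s·k^α = (n + g + δ)·k.
Dividing both sides by k: k^(1−α) = s / (n + g + δ).
k^0.52 = 0.15 / (0.010 + 0.011 + 0.047) = 0.15 / 0.068 = 2.2059
k* = 2.2059^(1/0.52) ≈ 4.5787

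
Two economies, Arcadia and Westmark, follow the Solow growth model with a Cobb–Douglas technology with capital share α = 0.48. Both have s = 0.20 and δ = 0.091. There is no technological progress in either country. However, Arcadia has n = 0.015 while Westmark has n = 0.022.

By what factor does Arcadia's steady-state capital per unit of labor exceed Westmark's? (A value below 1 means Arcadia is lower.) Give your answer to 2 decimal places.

ratio ≈ 1.13

Steady-state k* = [s/(n + δ)]^(1/(1−α)), so the ratio is [ (s_A/(n + δ)_A) / (s_W/(n + δ)_W) ]^1.9231.
s_A/(n + δ)_A = 0.20/0.106 = 1.8868; s_W/(n + δ)_W = 0.20/0.113 = 1.7699.
Ratio = (1.8868/1.7699)^1.9231 = 1.0660^1.9231 ≈ 1.1308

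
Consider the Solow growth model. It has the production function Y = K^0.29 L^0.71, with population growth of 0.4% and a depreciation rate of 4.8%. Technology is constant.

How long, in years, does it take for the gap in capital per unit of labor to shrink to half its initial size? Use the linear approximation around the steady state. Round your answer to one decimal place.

Near the steady state the convergence rate is λ = (1 − α)(n + δ).
λ = (1 − 0.29) × 0.052 = 0.71 × 0.052 = 0.03692
Half-life = ln 2 / λ = 0.6931 / 0.03692 ≈ 18.77 years

about 18.8 years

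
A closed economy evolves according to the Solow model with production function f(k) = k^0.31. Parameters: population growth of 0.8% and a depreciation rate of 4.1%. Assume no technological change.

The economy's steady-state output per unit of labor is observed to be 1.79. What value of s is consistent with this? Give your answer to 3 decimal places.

s ≈ 0.179

At the steady state, Δk = 0, so s·k^α = (n + δ)·k.
Since y* = [s/(n + δ)]^(α/(1−α)), we have s/(n + δ) = (y*)^((1−α)/α) = 1.79^2.2258 = 3.6543.
Therefore s = 3.6543 × (n + δ) = 3.6543 × 0.049 = 0.1791.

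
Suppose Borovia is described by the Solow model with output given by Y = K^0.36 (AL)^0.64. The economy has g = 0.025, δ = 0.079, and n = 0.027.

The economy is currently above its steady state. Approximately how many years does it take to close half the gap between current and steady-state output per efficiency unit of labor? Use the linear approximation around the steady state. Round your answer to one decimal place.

Near the steady state the convergence rate is λ = (1 − α)(n + g + δ).
λ = (1 − 0.36) × 0.131 = 0.64 × 0.131 = 0.08384
Half-life = ln 2 / λ = 0.6931 / 0.08384 ≈ 8.27 years

t_½ ≈ 8.3 years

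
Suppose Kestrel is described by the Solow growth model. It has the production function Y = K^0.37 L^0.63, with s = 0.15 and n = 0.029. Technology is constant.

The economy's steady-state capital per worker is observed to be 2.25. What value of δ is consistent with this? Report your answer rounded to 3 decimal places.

δ ≈ 0.061

In steady state, investment equals break-even investment: s·k^α = (n + δ)·k.
So s / (n + δ) = (k*)^(1−α) = 2.25^0.63 = 1.6668.
Therefore n + δ = s / 1.6668 = 0.15 / 1.6668 = 0.0900, so δ = 0.0900 − 0.029 = 0.0610.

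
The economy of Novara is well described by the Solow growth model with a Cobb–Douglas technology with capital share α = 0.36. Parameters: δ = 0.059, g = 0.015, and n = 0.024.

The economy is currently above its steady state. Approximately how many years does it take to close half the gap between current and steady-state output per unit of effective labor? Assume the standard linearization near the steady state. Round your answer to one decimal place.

t_½ ≈ 11.1 years

Near the steady state the convergence rate is λ = (1 − α)(n + g + δ).
λ = (1 − 0.36) × 0.098 = 0.64 × 0.098 = 0.06272
Half-life = ln 2 / λ = 0.6931 / 0.06272 ≈ 11.05 years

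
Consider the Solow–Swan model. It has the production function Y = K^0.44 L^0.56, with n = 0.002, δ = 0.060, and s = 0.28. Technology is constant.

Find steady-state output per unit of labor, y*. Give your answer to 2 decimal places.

Steady state requires s·f(k) = (n + δ)·k, i.e. s·k^α = (n + δ)·k.
Rearranging, k^(1−α) = s / (n + δ).
k^0.56 = 0.28 / (0.002 + 0.060) = 0.28 / 0.062 = 4.5161
k* = 4.5161^(1/0.56) ≈ 14.7646
y* = (k*)^α = 14.7646^0.44 ≈ 3.2693

y* ≈ 3.27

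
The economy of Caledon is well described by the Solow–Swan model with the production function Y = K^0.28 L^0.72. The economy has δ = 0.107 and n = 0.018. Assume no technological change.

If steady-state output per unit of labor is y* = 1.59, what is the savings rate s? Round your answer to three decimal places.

At the steady state, Δk = 0, so s·k^α = (n + δ)·k.
Since y* = [s/(n + δ)]^(α/(1−α)), we have s/(n + δ) = (y*)^((1−α)/α) = 1.59^2.5714 = 3.2951.
Therefore s = 3.2951 × (n + δ) = 3.2951 × 0.125 = 0.4119.

s ≈ 0.412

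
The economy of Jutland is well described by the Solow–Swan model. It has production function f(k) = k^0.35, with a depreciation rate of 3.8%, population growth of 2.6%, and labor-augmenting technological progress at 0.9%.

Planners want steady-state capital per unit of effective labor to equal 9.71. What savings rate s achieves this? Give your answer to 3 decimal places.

s ≈ 0.320

At the steady state, Δk = 0, so s·k^α = (n + g + δ)·k.
So s / (n + g + δ) = (k*)^(1−α) = 9.71^0.65 = 4.3822.
Therefore s = 4.3822 × (n + g + δ) = 4.3822 × 0.073 = 0.3199.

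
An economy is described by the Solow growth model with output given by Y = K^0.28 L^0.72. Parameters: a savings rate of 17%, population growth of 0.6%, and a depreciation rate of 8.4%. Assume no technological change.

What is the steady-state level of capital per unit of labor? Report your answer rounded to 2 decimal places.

k* = 2.42

Steady state requires s·f(k) = (n + δ)·k, i.e. s·k^α = (n + δ)·k.
Dividing both sides by k: k^(1−α) = s / (n + δ).
k^0.72 = 0.17 / (0.006 + 0.084) = 0.17 / 0.090 = 1.8889
k* = 1.8889^(1/0.72) ≈ 2.4189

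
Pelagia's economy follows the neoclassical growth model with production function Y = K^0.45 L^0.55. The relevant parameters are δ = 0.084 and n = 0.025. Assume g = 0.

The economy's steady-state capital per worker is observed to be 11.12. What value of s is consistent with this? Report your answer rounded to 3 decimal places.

At the steady state, Δk = 0, so s·k^α = (n + δ)·k.
So s / (n + δ) = (k*)^(1−α) = 11.12^0.55 = 3.7615.
Therefore s = 3.7615 × (n + δ) = 3.7615 × 0.109 = 0.4100.

s ≈ 0.410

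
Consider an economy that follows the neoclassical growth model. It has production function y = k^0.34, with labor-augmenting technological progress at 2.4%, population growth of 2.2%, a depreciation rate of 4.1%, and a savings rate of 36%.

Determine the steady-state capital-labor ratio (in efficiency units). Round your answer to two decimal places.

In steady state, investment equals break-even investment: s·k^α = (n + g + δ)·k.
Rearranging, k^(1−α) = s / (n + g + δ).
k^0.66 = 0.36 / (0.022 + 0.024 + 0.041) = 0.36 / 0.087 = 4.1379
k* = 4.1379^(1/0.66) ≈ 8.6003

k* = 8.60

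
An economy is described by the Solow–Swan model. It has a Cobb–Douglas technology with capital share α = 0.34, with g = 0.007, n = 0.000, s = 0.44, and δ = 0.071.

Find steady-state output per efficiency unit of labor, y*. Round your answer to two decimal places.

At the steady state, Δk = 0, so s·k^α = (n + g + δ)·k.
Rearranging, k^(1−α) = s / (n + g + δ).
k^0.66 = 0.44 / (0.000 + 0.007 + 0.071) = 0.44 / 0.078 = 5.6410
k* = 5.6410^(1/0.66) ≈ 13.7537
y* = (k*)^α = 13.7537^0.34 ≈ 2.4382

y* ≈ 2.44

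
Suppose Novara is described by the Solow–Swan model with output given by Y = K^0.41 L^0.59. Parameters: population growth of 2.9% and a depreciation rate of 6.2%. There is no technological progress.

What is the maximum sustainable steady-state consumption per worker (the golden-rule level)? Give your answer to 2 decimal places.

c_gold ≈ 1.68

At the golden rule, f'(k) = n + δ, so α·k^(α−1) = n + δ and k_gold = (α/(n + δ))^(1/(1−α)).
k_gold = (0.41/0.091)^(1/0.59) = 4.5055^1.6949 ≈ 12.8242
c_gold = f(k_gold) − (n + δ)·k_gold = 2.8464 − 0.091×12.8242 ≈ 1.6794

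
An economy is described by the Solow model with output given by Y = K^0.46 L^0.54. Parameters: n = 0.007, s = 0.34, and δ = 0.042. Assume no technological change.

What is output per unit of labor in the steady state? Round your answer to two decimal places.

Steady state requires s·f(k) = (n + δ)·k, i.e. s·k^α = (n + δ)·k.
Dividing both sides by k: k^(1−α) = s / (n + δ).
k^0.54 = 0.34 / (0.007 + 0.042) = 0.34 / 0.049 = 6.9388
k* = 6.9388^(1/0.54) ≈ 36.1355
y* = (k*)^α = 36.1355^0.46 ≈ 5.2077

y* ≈ 5.21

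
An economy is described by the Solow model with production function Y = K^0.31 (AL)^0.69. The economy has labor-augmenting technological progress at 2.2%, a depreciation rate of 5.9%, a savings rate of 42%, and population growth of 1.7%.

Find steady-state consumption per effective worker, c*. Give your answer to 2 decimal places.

c* = 1.12

At the steady state, Δk = 0, so s·k^α = (n + g + δ)·k.
Dividing both sides by k: k^(1−α) = s / (n + g + δ).
k^0.69 = 0.42 / (0.017 + 0.022 + 0.059) = 0.42 / 0.098 = 4.2857
k* = 4.2857^(1/0.69) ≈ 8.2409
y* = (k*)^α = 8.2409^0.31 ≈ 1.9229
c* = (1 − s)·y* = (1 − 0.42) × 1.9229 ≈ 1.1153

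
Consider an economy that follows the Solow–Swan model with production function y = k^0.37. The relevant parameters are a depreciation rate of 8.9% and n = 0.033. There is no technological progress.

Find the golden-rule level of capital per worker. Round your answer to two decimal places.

The golden rule sets f'(k) = n + δ, i.e. α·k^(α−1) = n + δ.
So k^(1−α) = α / (n + δ) = 0.37 / 0.122 = 3.0328.
k_gold = 3.0328^(1/0.63) ≈ 5.8188

k_gold ≈ 5.82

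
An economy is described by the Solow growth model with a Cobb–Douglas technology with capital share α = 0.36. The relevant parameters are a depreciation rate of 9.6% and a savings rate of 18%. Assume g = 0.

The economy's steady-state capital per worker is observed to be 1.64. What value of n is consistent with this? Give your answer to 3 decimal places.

In steady state, investment equals break-even investment: s·k^α = (n + δ)·k.
So s / (n + δ) = (k*)^(1−α) = 1.64^0.64 = 1.3725.
Therefore n + δ = s / 1.3725 = 0.18 / 1.3725 = 0.1311, so n = 0.1311 − 0.096 = 0.0351.

n ≈ 0.035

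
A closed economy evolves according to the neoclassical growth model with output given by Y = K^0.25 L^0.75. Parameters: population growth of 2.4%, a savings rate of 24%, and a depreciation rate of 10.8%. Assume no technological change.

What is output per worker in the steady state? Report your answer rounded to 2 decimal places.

y* ≈ 1.22

In steady state, investment equals break-even investment: s·k^α = (n + δ)·k.
Dividing both sides by k: k^(1−α) = s / (n + δ).
k^0.75 = 0.24 / (0.024 + 0.108) = 0.24 / 0.132 = 1.8182
k* = 1.8182^(1/0.75) ≈ 2.2192
y* = (k*)^α = 2.2192^0.25 ≈ 1.2205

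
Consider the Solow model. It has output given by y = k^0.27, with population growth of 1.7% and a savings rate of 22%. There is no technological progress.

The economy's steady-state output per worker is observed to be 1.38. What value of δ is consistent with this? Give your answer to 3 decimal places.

At the steady state, Δk = 0, so s·k^α = (n + δ)·k.
Since y* = [s/(n + δ)]^(α/(1−α)), we have s/(n + δ) = (y*)^((1−α)/α) = 1.38^2.7037 = 2.3889.
Therefore n + δ = s / 2.3889 = 0.22 / 2.3889 = 0.0921, so δ = 0.0921 − 0.017 = 0.0751.

δ ≈ 0.075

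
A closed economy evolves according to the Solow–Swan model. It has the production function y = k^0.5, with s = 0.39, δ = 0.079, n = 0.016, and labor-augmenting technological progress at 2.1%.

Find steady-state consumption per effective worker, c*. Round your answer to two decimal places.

c* ≈ 2.05

At the steady state, Δk = 0, so s·k^α = (n + g + δ)·k.
Rearranging, k^(1−α) = s / (n + g + δ).
k^0.5 = 0.39 / (0.016 + 0.021 + 0.079) = 0.39 / 0.116 = 3.3621
k* = 3.3621^(1/0.5) ≈ 11.3037
y* = (k*)^α = 11.3037^0.5 ≈ 3.3621
c* = (1 − s)·y* = (1 − 0.39) × 3.3621 ≈ 2.0509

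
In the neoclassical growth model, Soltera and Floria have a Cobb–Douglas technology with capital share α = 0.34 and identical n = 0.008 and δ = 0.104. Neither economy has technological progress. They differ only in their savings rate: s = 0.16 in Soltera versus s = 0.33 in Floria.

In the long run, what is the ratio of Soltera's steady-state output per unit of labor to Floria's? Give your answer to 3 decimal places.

y*_S / y*_F ≈ 0.689

Steady-state y* = [s/(n + δ)]^(α/(1−α)), so the ratio is [ (s_S/(n + δ)_S) / (s_F/(n + δ)_F) ]^0.5152.
s_S/(n + δ)_S = 0.16/0.112 = 1.4286; s_F/(n + δ)_F = 0.33/0.112 = 2.9464.
Ratio = (1.4286/2.9464)^0.5152 = 0.4849^0.5152 ≈ 0.6887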